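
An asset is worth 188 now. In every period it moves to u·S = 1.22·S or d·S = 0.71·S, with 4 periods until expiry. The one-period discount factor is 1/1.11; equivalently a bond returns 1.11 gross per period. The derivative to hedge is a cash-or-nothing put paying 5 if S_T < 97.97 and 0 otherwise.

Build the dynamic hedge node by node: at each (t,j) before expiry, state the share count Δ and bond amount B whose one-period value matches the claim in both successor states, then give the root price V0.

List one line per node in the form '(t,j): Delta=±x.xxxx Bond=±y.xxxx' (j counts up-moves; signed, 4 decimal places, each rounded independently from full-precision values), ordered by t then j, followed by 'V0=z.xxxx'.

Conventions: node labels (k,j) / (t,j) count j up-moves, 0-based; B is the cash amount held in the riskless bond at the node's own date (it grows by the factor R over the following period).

Since d<R<u, set p* = (R−d)/(u−d) = 0.7843; price each node as the discounted p*-expectation of its children.
Expiry values: V(4,0)=5.0000, V(4,1)=5.0000, V(4,2)=0.0000, V(4,3)=0.0000, V(4,4)=0.0000
  t=3,j=0: stock 67.2873 → up 82.0905 (V=5.0000), down 47.7740 (V=5.0000). Price 4.5045; hedge Δ=0.0000, bond B=4.5045.
  t=3,j=1: stock 115.6204 → up 141.0569 (V=0.0000), down 82.0905 (V=5.0000). Price 0.9716; hedge Δ=-0.0848, bond B=10.7755.
  t=3,j=2: stock 198.6716 → up 242.3794 (V=0.0000), down 141.0569 (V=0.0000). Price 0.0000; hedge Δ=0.0000, bond B=0.0000.
  t=3,j=3: stock 341.3794 → up 416.4829 (V=0.0000), down 242.3794 (V=0.0000). Price 0.0000; hedge Δ=0.0000, bond B=0.0000.
  t=2,j=0: stock 94.7708 → up 115.6204 (V=0.9716), down 67.2873 (V=4.5045). Price 1.5618; hedge Δ=-0.0731, bond B=8.4891.
  t=2,j=1: stock 162.8456 → up 198.6716 (V=0.0000), down 115.6204 (V=0.9716). Price 0.1888; hedge Δ=-0.0117, bond B=2.0938.
  t=2,j=2: stock 279.8192 → up 341.3794 (V=0.0000), down 198.6716 (V=0.0000). Price 0.0000; hedge Δ=0.0000, bond B=0.0000.
  t=1,j=0: stock 133.4800 → up 162.8456 (V=0.1888), down 94.7708 (V=1.5618). Price 0.4369; hedge Δ=-0.0202, bond B=3.1290.
  t=1,j=1: stock 229.3600 → up 279.8192 (V=0.0000), down 162.8456 (V=0.1888). Price 0.0367; hedge Δ=-0.0016, bond B=0.4069.
  t=0,j=0: stock 188.0000 → up 229.3600 (V=0.0367), down 133.4800 (V=0.4369). Price 0.1108; hedge Δ=-0.0042, bond B=0.8955.
Sanity check at the root: Δ(0,0)·S0 + B(0,0) reproduces V0 = 0.1108.

(0,0): Delta=-0.0042 Bond=0.8955
(1,0): Delta=-0.0202 Bond=3.1290
(1,1): Delta=-0.0016 Bond=0.4069
(2,0): Delta=-0.0731 Bond=8.4891
(2,1): Delta=-0.0117 Bond=2.0938
(2,2): Delta=0.0000 Bond=0.0000
(3,0): Delta=0.0000 Bond=4.5045
(3,1): Delta=-0.0848 Bond=10.7755
(3,2): Delta=0.0000 Bond=0.0000
(3,3): Delta=0.0000 Bond=0.0000
V0=0.1108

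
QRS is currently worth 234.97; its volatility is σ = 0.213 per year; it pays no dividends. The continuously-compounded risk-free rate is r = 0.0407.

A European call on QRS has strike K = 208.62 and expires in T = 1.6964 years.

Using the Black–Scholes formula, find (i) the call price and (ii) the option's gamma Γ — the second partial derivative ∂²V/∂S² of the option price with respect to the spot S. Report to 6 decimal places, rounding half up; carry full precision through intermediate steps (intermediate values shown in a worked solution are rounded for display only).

price = 49.024897
Γ = 0.004386

σ√T = 0.213·√1.6964 = 0.277424
d₁ = (ln(S/K) + (r+σ²/2)T) / (σ√T) = (ln(234.97/208.62) + (0.0407+0.213²/2)·1.6964) / 0.277424 = (0.118943 + 0.107525) / 0.277424 = 0.816328
d₂ = d₁ − σ√T = 0.816328 − 0.277424 = 0.538904
e^{−rT} = 0.933286
N(d₁) = 0.792844,  N(d₂) = 0.705024
Call price V = S·N(d₁) − K·e^{−rT}·N(d₂) = 186.294506 − 137.269609 = 49.024897
φ(d₁) = (1/√(2π))·e^{−d₁²/2} = 0.285894
Γ = φ(d₁) / (S·σ·√T) = 0.004386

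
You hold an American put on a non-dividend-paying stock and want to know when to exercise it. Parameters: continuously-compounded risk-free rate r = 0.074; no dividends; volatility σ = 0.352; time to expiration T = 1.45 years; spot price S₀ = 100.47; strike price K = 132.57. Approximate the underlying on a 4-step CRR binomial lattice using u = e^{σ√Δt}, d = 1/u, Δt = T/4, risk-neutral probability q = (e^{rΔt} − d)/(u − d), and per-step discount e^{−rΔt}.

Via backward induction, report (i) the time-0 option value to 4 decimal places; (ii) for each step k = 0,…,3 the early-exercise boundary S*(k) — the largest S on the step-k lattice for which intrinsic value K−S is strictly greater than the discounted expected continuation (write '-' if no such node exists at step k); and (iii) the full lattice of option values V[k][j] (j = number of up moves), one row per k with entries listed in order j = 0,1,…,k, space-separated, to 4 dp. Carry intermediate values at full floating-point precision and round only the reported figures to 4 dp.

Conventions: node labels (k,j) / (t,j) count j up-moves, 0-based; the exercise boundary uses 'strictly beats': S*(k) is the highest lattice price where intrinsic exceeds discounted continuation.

price = 33.8245
boundary = - 81.2822 100.4700 81.2822
tree:
33.8245
51.2878 18.9051
66.8111 32.1000 7.2784
79.3698 51.2878 15.2852 0.0000
89.5300 66.8111 32.1000 0.0000 0.0000

params: Δt=0.36250 u=1.23606 d=0.80902 q=0.51088 e^(-rΔt)=0.97353
t_4 payoffs: 89.5300 66.8111 32.1000 0.0000 0.0000
t_3: node(3,0) S=53.2002 payoff=79.3698 vs cont=75.8608 → 79.3698 [stop]  node(3,1) S=81.2822 payoff=51.2878 vs cont=47.7789 → 51.2878 [stop]  node(3,2) S=124.1873 payoff=8.3827 vs cont=15.2852 → 15.2852 [wait]  node(3,3) S=189.7401 payoff=0.0000 vs cont=0.0000 → 0.0000 [wait]  ⇒ S*(3)=81.2822
t_2: node(2,0) S=65.7589 payoff=66.8111 vs cont=63.3022 → 66.8111 [stop]  node(2,1) S=100.4700 payoff=32.1000 vs cont=32.0241 → 32.1000 [stop]  node(2,2) S=153.5035 payoff=0.0000 vs cont=7.2784 → 7.2784 [wait]  ⇒ S*(2)=100.4700
t_1: node(1,0) S=81.2822 payoff=51.2878 vs cont=47.7789 → 51.2878 [stop]  node(1,1) S=124.1873 payoff=8.3827 vs cont=18.9051 → 18.9051 [wait]  ⇒ S*(1)=81.2822
t_0: node(0,0) S=100.4700 payoff=32.1000 vs cont=33.8245 → 33.8245 [wait]  ⇒ S*(0)=-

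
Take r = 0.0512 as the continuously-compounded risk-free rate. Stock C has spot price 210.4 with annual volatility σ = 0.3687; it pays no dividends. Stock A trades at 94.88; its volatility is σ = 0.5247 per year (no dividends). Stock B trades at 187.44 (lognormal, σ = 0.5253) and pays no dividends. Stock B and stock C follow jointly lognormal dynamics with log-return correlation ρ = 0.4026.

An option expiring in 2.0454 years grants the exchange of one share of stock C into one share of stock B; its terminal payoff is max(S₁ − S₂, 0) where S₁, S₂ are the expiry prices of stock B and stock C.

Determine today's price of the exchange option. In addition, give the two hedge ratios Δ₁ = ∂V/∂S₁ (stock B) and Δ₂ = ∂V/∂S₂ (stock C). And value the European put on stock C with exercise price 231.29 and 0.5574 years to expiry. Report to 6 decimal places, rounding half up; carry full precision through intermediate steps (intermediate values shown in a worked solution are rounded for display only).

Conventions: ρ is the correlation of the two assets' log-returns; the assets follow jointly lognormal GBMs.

σ_eff = √(σ₁² + σ₂² − 2ρσ₁σ₂) = √(0.5253² + 0.3687² − 2·0.4026·0.5253·0.3687) = 0.505895
d₁ = (ln(S₁/S₂) + (q₂ − q₁ + σ_eff²/2)T) / (σ_eff√T) = (ln(187.44/210.4) + (0.0 − 0.0 + 0.127965)·2.0454) / 0.723519 = 0.202052
d₂ = d₁ − σ_eff√T = 0.202052 − 0.723519 = -0.521467
N(d₁) = 0.580062,  N(d₂) = 0.301021
V = S₁·e^{−q₁T}·N(d₁) − S₂·e^{−q₂T}·N(d₂) = 108.726780 − 63.334739 = 45.392041
Δ₁ = e^{−q₁T}·N(d₁) = 0.580062;  Δ₂ = −e^{−q₂T}·N(d₂) = -0.301021
[vanilla: stock C put K=231.29]
σ√T = 0.3687·√0.5574 = 0.275269
d₁ = (ln(S/K) + (r+σ²/2)T) / (σ√T) = (ln(210.4/231.29) + (0.0512+0.3687²/2)·0.5574) / 0.275269 = (-0.094662 + 0.066425) / 0.275269 = -0.102578
d₂ = d₁ − σ√T = -0.102578 − 0.275269 = -0.377847
e^{−rT} = 0.971865
N(−d₁) = 0.540851,  N(−d₂) = 0.647228
price = K·e^{−rT}·N(−d₂) − S·N(−d₁) = 145.485515 − 113.795086 = 31.690429

exchange price = 45.392041
Δ1 = 0.580062
Δ2 = -0.301021
price(stock C put K=231.29) = 31.690429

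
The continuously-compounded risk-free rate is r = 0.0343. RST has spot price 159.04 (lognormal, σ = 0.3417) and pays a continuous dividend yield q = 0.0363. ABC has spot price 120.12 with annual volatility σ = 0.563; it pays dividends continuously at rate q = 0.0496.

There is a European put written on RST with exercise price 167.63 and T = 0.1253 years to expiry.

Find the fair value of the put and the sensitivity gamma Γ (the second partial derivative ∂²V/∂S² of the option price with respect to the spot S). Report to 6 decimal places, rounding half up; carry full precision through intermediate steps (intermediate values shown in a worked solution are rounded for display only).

price = 12.874303
Γ = 0.019232

σ√T = 0.3417·√0.1253 = 0.120954
d₁ = (ln(S/K) + (r−q+σ²/2)T) / (σ√T) = (ln(159.04/167.63) + (0.0343−0.0363+0.3417²/2)·0.1253) / 0.120954 = (-0.052603 + 0.007064) / 0.120954 = -0.376499
d₂ = d₁ − σ√T = -0.376499 − 0.120954 = -0.497453
e^{−rT} = 0.995711
e^{−qT} = 0.995462
N(−d₁) = 0.646727,  N(−d₂) = 0.690565
Put price V = K·e^{−rT}·N(−d₂) − S·e^{−qT}·N(−d₁) = 115.263000 − 102.388697 = 12.874303
φ(d₁) = (1/√(2π))·e^{−d₁²/2} = 0.371646
Γ = e^{−qT}·φ(d₁) / (S·σ·√T) = 0.019232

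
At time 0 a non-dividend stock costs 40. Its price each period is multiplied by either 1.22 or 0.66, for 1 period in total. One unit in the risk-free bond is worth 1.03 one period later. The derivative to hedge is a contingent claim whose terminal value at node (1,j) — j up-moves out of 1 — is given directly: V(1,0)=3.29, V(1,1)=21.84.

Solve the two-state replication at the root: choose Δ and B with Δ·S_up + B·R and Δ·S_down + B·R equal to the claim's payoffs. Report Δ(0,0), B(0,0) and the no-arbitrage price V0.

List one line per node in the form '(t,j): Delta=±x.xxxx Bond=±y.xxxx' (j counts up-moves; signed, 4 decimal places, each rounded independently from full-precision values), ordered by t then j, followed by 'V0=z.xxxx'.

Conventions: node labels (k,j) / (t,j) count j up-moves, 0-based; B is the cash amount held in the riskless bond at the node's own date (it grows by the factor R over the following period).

Arbitrage-free pricing uses the up-move probability p* = (R−d)/(u−d) = 0.6607, discounting each step at R = 1.03.
Expiry values: V(1,0)=3.2900, V(1,1)=21.8400
Node (0,0) S=40.0000: V=(p*·21.8400+(1−p*)·3.2900)/1.03=15.0934; Δ=(21.8400−3.2900)/(48.8000−26.4000)=0.8281; B=V−Δ·S=-18.0316
As a check, the time-0 holding Δ(0,0)·S0 + B(0,0) comes to 15.0934 — exactly V0.

(0,0): Delta=0.8281 Bond=-18.0316
V0=15.0934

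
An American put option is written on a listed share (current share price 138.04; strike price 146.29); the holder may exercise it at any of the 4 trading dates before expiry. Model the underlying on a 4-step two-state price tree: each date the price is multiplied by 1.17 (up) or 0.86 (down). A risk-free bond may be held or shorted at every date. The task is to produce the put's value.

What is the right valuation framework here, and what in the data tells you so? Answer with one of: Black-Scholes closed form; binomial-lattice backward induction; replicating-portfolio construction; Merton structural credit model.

framework: binomial-lattice backward induction

Key observation: the exercise right at every one of the 4 steps is what matters: each node needs max(146.29 − S, continuation), which only the stepwise tree valuation starting from spot 138.04 delivers.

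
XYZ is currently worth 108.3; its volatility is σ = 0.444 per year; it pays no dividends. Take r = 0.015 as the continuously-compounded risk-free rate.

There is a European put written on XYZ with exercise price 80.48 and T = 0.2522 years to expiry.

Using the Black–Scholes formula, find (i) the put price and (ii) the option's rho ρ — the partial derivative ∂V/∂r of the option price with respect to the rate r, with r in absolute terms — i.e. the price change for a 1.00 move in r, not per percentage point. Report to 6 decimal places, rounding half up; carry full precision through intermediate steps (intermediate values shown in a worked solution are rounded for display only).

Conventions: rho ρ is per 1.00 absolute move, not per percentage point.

price = 0.848827
ρ = -2.184670

σ√T = 0.444·√0.2522 = 0.222975
d₁ = (ln(S/K) + (r+σ²/2)T) / (σ√T) = (ln(108.3/80.48) + (0.015+0.444²/2)·0.2522) / 0.222975 = (0.296896 + 0.028642) / 0.222975 = 1.459979
d₂ = d₁ − σ√T = 1.459979 − 0.222975 = 1.237004
e^{−rT} = 0.996224
N(−d₁) = 0.072148,  N(−d₂) = 0.108043
Put price V = K·e^{−rT}·N(−d₂) − S·N(−d₁) = 8.662449 − 7.813622 = 0.848827
ρ = −K·T·e^{−rT}·N(−d₂) = -2.184670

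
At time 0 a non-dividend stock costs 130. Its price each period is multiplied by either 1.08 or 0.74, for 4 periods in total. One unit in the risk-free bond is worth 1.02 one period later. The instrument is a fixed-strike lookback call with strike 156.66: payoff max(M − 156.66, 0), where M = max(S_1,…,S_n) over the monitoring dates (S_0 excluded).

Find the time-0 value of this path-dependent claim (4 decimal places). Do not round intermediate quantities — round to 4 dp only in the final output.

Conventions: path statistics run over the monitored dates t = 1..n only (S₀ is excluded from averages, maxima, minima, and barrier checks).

price = 9.2318

Set p* = 0.8235 (from d < R < u); the path-dependent value is the discounted p*-expectation over all price paths.
Enumerate all 2^4 = 16 price paths (U = up ×1.08, D = down ×0.74); each path with k up-moves has probability p*^k·(1−p*)^(4−k).
DDDD: M=96.2000, payoff=0.0000, prob=0.000970
UDDD: M=140.4000, payoff=0.0000, prob=0.004526
DUDD: M=103.8960, payoff=0.0000, prob=0.004526
UUDD: M=151.6320, payoff=0.0000, prob=0.021120
DDUD: M=96.2000, payoff=0.0000, prob=0.004526
UDUD: M=140.4000, payoff=0.0000, prob=0.021120
DUUD: M=112.2077, payoff=0.0000, prob=0.021120
UUUD: M=163.7626, payoff=7.1026, prob=0.098562
DDDU: M=96.2000, payoff=0.0000, prob=0.004526
UDDU: M=140.4000, payoff=0.0000, prob=0.021120
DUDU: M=103.8960, payoff=0.0000, prob=0.021120
UUDU: M=151.6320, payoff=0.0000, prob=0.098562
DDUU: M=96.2000, payoff=0.0000, prob=0.021120
UDUU: M=140.4000, payoff=0.0000, prob=0.098562
DUUU: M=121.1843, payoff=0.0000, prob=0.098562
UUUU: M=176.8636, payoff=20.2036, prob=0.459956
Price = Σ prob·payoff / R^4 = 9.992797 / 1.082432 = 9.2318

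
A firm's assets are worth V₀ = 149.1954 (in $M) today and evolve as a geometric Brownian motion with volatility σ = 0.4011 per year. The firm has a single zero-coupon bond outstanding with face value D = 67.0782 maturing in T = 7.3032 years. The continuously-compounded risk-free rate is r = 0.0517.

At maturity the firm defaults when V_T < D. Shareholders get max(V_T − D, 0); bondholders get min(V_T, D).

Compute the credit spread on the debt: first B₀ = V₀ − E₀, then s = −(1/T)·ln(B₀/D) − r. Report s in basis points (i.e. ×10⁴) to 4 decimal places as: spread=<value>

Equity is a call on the firm's assets struck at D = 67.0782:
d₁ = [ln(V₀/D) + (r + σ²/2)T] / (σ√T)
   = [ln(149.1954/67.0782) + (0.0517 + 0.5·0.4011²)·7.3032] / (0.4011·√7.3032)
   = [0.799398 + 0.965049] / 1.083950 = 1.627794
d₂ = d₁ − σ√T = 1.627794 − 1.083950 = 0.543844
N(d₁) = 0.948216,  N(d₂) = 0.706725,  e^(−rT) = 0.685521
E₀ = V₀·N(d₁) − D·e^(−rT)·N(d₂)
   = 149.1954·0.948216 − 67.0782·0.685521·0.706725 = 108.971674
B₀ = V₀ − E₀ = 149.1954 − 108.971674 = 40.223726
spread = −(1/T)·ln(B₀/D) − r = −(1/7.3032)·ln(40.223726/67.0782) − 0.0517 = 0.01832438
in basis points: 0.01832438 × 10⁴ = 183.2438 bp

spread=183.2438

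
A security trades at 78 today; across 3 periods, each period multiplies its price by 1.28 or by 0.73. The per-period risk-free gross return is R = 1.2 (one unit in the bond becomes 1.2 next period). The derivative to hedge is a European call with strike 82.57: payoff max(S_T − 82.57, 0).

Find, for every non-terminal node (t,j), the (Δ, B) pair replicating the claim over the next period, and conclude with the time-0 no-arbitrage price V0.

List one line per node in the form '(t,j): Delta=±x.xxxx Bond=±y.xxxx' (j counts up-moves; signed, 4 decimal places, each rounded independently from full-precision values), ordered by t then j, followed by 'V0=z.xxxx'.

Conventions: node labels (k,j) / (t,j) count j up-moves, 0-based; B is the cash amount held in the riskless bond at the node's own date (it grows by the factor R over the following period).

No-arbitrage ⇒ martingale measure with p* = (R−d)/(u−d) = 0.8545.
At maturity the claim pays: V(3,0)=0.0000, V(3,1)=0.0000, V(3,2)=10.7205, V(3,3)=81.0079
(2,0): S=41.5662. Δ = (V_up−V_dn)/(S_up−S_dn) = (0.0000−0.0000)/(53.2047−30.3433) = 0.0000. V = [p*·0.0000 + (1−p*)·0.0000]/1.2 = 0.0000. B = V − Δ·S = 0.0000.
(2,1): S=72.8832. Δ = (V_up−V_dn)/(S_up−S_dn) = (10.7205−0.0000)/(93.2905−53.2047) = 0.2674. V = [p*·10.7205 + (1−p*)·0.0000]/1.2 = 7.6343. B = V − Δ·S = -11.8575.
(2,2): S=127.7952. Δ = (V_up−V_dn)/(S_up−S_dn) = (81.0079−10.7205)/(163.5779−93.2905) = 1.0000. V = [p*·81.0079 + (1−p*)·10.7205]/1.2 = 58.9869. B = V − Δ·S = -68.8083.
(1,0): S=56.9400. Δ = (V_up−V_dn)/(S_up−S_dn) = (7.6343−0.0000)/(72.8832−41.5662) = 0.2438. V = [p*·7.6343 + (1−p*)·0.0000]/1.2 = 5.4365. B = V − Δ·S = -8.4440.
(1,1): S=99.8400. Δ = (V_up−V_dn)/(S_up−S_dn) = (58.9869−7.6343)/(127.7952−72.8832) = 0.9352. V = [p*·58.9869 + (1−p*)·7.6343]/1.2 = 42.9312. B = V − Δ·S = -50.4371.
(0,0): S=78.0000. Δ = (V_up−V_dn)/(S_up−S_dn) = (42.9312−5.4365)/(99.8400−56.9400) = 0.8740. V = [p*·42.9312 + (1−p*)·5.4365]/1.2 = 31.2312. B = V − Δ·S = -36.9409.
Check: Δ(0,0)·S0 + B(0,0) = 31.2312 = V0.

(0,0): Delta=0.8740 Bond=-36.9409
(1,0): Delta=0.2438 Bond=-8.4440
(1,1): Delta=0.9352 Bond=-50.4371
(2,0): Delta=0.0000 Bond=0.0000
(2,1): Delta=0.2674 Bond=-11.8575
(2,2): Delta=1.0000 Bond=-68.8083
V0=31.2312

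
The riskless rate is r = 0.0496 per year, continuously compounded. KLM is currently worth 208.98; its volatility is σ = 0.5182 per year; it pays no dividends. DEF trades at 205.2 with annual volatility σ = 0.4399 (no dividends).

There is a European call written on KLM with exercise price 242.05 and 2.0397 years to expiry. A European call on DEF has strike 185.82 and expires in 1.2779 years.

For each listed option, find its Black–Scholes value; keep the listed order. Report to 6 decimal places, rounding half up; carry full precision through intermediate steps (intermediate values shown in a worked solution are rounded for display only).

[KLM call K=242.05]
σ√T = 0.5182·√2.0397 = 0.740083
d₁ = (ln(S/K) + (r+σ²/2)T) / (σ√T) = (ln(208.98/242.05) + (0.0496+0.5182²/2)·2.0397) / 0.740083 = (-0.146906 + 0.375031) / 0.740083 = 0.308242
d₂ = d₁ − σ√T = 0.308242 − 0.740083 = -0.431841
e^{−rT} = 0.903780
N(d₁) = 0.621051,  N(d₂) = 0.332929
price = S·N(d₁) − K·e^{−rT}·N(d₂) = 129.787240 − 72.831439 = 56.955802
[DEF call K=185.82]
σ√T = 0.4399·√1.2779 = 0.497282
d₁ = (ln(S/K) + (r+σ²/2)T) / (σ√T) = (ln(205.2/185.82) + (0.0496+0.4399²/2)·1.2779) / 0.497282 = (0.099207 + 0.187028) / 0.497282 = 0.575599
d₂ = d₁ − σ√T = 0.575599 − 0.497282 = 0.078318
e^{−rT} = 0.938583
N(d₁) = 0.717557,  N(d₂) = 0.531212
price = S·N(d₁) − K·e^{−rT}·N(d₂) = 147.242697 − 92.647430 = 54.595267

price(KLM call K=242.05) = 56.955802
price(DEF call K=185.82) = 54.595267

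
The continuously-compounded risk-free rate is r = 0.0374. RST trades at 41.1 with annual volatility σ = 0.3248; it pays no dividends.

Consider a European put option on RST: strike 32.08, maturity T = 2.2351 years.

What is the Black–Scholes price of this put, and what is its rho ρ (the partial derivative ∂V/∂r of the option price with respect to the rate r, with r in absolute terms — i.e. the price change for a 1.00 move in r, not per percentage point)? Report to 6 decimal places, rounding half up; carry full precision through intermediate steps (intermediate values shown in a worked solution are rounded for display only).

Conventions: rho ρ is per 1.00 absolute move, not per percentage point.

σ√T = 0.3248·√2.2351 = 0.485584
d₁ = (ln(S/K) + (r+σ²/2)T) / (σ√T) = (ln(41.1/32.08) + (0.0374+0.3248²/2)·2.2351) / 0.485584 = (0.247775 + 0.201489) / 0.485584 = 0.925203
d₂ = d₁ − σ√T = 0.925203 − 0.485584 = 0.439619
e^{−rT} = 0.919806
N(−d₁) = 0.177430,  N(−d₂) = 0.330106
Put price V = K·e^{−rT}·N(−d₂) − S·N(−d₁) = 9.740574 − 7.292376 = 2.448198
ρ = −K·T·e^{−rT}·N(−d₂) = -21.771157

price = 2.448198
ρ = -21.771157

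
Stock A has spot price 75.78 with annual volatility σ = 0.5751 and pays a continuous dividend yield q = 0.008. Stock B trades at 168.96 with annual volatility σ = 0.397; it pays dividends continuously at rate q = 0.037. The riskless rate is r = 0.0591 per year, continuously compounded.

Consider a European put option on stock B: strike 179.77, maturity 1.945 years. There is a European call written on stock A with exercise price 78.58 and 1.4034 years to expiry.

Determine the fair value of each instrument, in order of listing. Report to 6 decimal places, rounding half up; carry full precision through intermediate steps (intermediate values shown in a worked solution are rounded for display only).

price(stock B put K=179.77) = 36.150156
price(stock A call K=78.58) = 20.961695

[stock B put K=179.77]
σ√T = 0.397·√1.945 = 0.553669
d₁ = (ln(S/K) + (r−q+σ²/2)T) / (σ√T) = (ln(168.96/179.77) + (0.0591−0.037+0.397²/2)·1.945) / 0.553669 = (-0.062016 + 0.196259) / 0.553669 = 0.242461
d₂ = d₁ − σ√T = 0.242461 − 0.553669 = -0.311208
e^{−rT} = 0.891411
e^{−qT} = 0.930563
N(−d₁) = 0.404212,  N(−d₂) = 0.622179
price = K·e^{−rT}·N(−d₂) − S·e^{−qT}·N(−d₁) = 99.703539 − 63.553384 = 36.150156
[stock A call K=78.58]
σ√T = 0.5751·√1.4034 = 0.681293
d₁ = (ln(S/K) + (r−q+σ²/2)T) / (σ√T) = (ln(75.78/78.58) + (0.0591−0.008+0.5751²/2)·1.4034) / 0.681293 = (-0.036283 + 0.303794) / 0.681293 = 0.392652
d₂ = d₁ − σ√T = 0.392652 − 0.681293 = -0.288641
e^{−rT} = 0.920406
e^{−qT} = 0.988836
N(d₁) = 0.652712,  N(d₂) = 0.386428
price = S·e^{−qT}·N(d₁) − K·e^{−rT}·N(d₂) = 48.910277 − 27.948582 = 20.961695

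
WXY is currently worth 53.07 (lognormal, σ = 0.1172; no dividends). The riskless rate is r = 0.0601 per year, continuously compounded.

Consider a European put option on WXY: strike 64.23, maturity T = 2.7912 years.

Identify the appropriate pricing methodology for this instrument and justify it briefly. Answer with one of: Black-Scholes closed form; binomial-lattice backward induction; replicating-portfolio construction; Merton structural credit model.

Key observation: with WXY following a GBM at constant σ and r, the European put struck at 64.23 prices in closed form — nothing here needs a stepwise model or a balance sheet.

framework: Black-Scholes closed form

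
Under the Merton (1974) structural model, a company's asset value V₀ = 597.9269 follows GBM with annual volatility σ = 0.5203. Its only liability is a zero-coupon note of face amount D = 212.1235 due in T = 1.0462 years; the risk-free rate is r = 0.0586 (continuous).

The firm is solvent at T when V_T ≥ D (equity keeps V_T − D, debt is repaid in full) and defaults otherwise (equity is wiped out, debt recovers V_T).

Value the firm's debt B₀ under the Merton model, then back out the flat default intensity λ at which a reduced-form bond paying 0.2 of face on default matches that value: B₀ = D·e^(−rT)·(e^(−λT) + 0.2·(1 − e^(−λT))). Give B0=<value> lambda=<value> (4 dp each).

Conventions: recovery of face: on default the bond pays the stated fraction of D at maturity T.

Equity is a call on the firm's assets struck at D = 212.1235:
d₁ = [ln(V₀/D) + (r + σ²/2)T] / (σ√T)
   = [ln(597.9269/212.1235) + (0.0586 + 0.5·0.5203²)·1.0462] / (0.5203·√1.0462)
   = [1.036300 + 0.202917] / 0.532183 = 2.328553
d₂ = d₁ − σ√T = 2.328553 − 0.532183 = 1.796369
N(d₁) = 0.990059,  N(d₂) = 0.963782,  e^(−rT) = 0.940534
E₀ = V₀·N(d₁) − D·e^(−rT)·N(d₂)
   = 597.9269·0.990059 − 212.1235·0.940534·0.963782 = 399.699090
B₀ = V₀ − E₀ = 597.9269 − 399.699090 = 198.227810
e^(−λT) = (B₀·e^(rT)/D − 0.2)/(1 − 0.2) = (198.2278·1.063226/212.1235 − 0.2)/0.8 = 0.99197033
λ = −ln(0.99197033)/1.0462 = 0.007706

B0=198.2278 lambda=0.0077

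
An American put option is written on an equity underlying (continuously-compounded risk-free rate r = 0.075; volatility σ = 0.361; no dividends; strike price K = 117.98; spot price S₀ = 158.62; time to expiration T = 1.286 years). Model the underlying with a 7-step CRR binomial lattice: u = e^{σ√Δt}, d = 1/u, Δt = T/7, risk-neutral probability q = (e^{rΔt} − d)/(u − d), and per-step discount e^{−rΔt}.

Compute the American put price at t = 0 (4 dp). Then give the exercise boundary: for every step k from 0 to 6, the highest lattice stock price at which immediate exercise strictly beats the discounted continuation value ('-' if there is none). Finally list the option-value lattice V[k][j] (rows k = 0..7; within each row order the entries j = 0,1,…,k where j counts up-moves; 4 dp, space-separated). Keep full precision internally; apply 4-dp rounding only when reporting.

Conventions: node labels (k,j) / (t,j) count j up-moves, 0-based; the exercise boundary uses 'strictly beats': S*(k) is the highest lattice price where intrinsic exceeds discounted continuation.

params: Δt=0.18371 u=1.16734 d=0.85665 q=0.50605 e^(-rΔt)=0.98632
t_7 payoffs: 64.2812 44.8050 18.2649 0.0000 0.0000 0.0000 0.0000 0.0000
t_6: node(6,0) S=62.6850 payoff=55.2950 vs cont=53.6805 → 55.2950 [stop]  node(6,1) S=85.4204 payoff=32.5596 vs cont=30.9451 → 32.5596 [stop]  node(6,2) S=116.4019 payoff=1.5781 vs cont=8.8985 → 8.8985 [wait]  node(6,3) S=158.6200 payoff=0.0000 vs cont=0.0000 → 0.0000 [wait]  node(6,4) S=216.1504 payoff=0.0000 vs cont=0.0000 → 0.0000 [wait]  node(6,5) S=294.5466 payoff=0.0000 vs cont=0.0000 → 0.0000 [wait]  node(6,6) S=401.3766 payoff=0.0000 vs cont=0.0000 → 0.0000 [wait]  ⇒ S*(6)=85.4204
t_5: node(5,0) S=73.1750 payoff=44.8050 vs cont=43.1905 → 44.8050 [stop]  node(5,1) S=99.7151 payoff=18.2649 vs cont=20.3042 → 20.3042 [wait]  node(5,2) S=135.8811 payoff=0.0000 vs cont=4.3353 → 4.3353 [wait]  node(5,3) S=185.1642 payoff=0.0000 vs cont=0.0000 → 0.0000 [wait]  node(5,4) S=252.3219 payoff=0.0000 vs cont=0.0000 → 0.0000 [wait]  node(5,5) S=343.8374 payoff=0.0000 vs cont=0.0000 → 0.0000 [wait]  ⇒ S*(5)=73.1750
t_4: node(4,0) S=85.4204 payoff=32.5596 vs cont=31.9630 → 32.5596 [stop]  node(4,1) S=116.4019 payoff=1.5781 vs cont=12.0559 → 12.0559 [wait]  node(4,2) S=158.6200 payoff=0.0000 vs cont=2.1121 → 2.1121 [wait]  node(4,3) S=216.1504 payoff=0.0000 vs cont=0.0000 → 0.0000 [wait]  node(4,4) S=294.5466 payoff=0.0000 vs cont=0.0000 → 0.0000 [wait]  ⇒ S*(4)=85.4204
t_3: node(3,0) S=99.7151 payoff=18.2649 vs cont=21.8802 → 21.8802 [wait]  node(3,1) S=135.8811 payoff=0.0000 vs cont=6.9278 → 6.9278 [wait]  node(3,2) S=185.1642 payoff=0.0000 vs cont=1.0290 → 1.0290 [wait]  node(3,3) S=252.3219 payoff=0.0000 vs cont=0.0000 → 0.0000 [wait]  ⇒ S*(3)=-
t_2: node(2,0) S=116.4019 payoff=1.5781 vs cont=14.1177 → 14.1177 [wait]  node(2,1) S=158.6200 payoff=0.0000 vs cont=3.8888 → 3.8888 [wait]  node(2,2) S=216.1504 payoff=0.0000 vs cont=0.5013 → 0.5013 [wait]  ⇒ S*(2)=-
t_1: node(1,0) S=135.8811 payoff=0.0000 vs cont=8.8190 → 8.8190 [wait]  node(1,1) S=185.1642 payoff=0.0000 vs cont=2.1448 → 2.1448 [wait]  ⇒ S*(1)=-
t_0: node(0,0) S=158.6200 payoff=0.0000 vs cont=5.3671 → 5.3671 [wait]  ⇒ S*(0)=-

price = 5.3671
boundary = - - - - 85.4204 73.1750 85.4204
tree:
5.3671
8.8190 2.1448
14.1177 3.8888 0.5013
21.8802 6.9278 1.0290 0.0000
32.5596 12.0559 2.1121 0.0000 0.0000
44.8050 20.3042 4.3353 0.0000 0.0000 0.0000
55.2950 32.5596 8.8985 0.0000 0.0000 0.0000 0.0000
64.2812 44.8050 18.2649 0.0000 0.0000 0.0000 0.0000 0.0000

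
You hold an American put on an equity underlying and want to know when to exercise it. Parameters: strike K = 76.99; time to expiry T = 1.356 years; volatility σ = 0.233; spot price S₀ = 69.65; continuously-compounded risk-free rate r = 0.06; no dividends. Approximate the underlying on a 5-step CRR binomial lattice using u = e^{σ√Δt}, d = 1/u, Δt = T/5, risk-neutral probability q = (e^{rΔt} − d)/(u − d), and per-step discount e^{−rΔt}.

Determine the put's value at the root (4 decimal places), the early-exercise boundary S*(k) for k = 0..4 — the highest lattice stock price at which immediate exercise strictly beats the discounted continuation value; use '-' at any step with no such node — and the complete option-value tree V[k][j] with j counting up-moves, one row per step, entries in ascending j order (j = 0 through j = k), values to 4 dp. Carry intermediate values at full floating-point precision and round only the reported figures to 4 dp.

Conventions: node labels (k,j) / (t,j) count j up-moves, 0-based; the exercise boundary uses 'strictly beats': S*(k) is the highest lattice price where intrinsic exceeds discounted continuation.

Δt=0.27120  u=1.12901  d=0.88573  q=0.53714  discount=0.98386
step 5 (expiry): payoffs max(K−S,0) = 39.0203 28.5917 15.2987 0.0000 0.0000 0.0000
step 4: (k=4,j=0): S=42.8680, K−S=34.1220, hold=32.8793 ⇒ V=34.1220 exercise | (k=4,j=1): S=54.6421, K−S=22.3479, hold=21.1053 ⇒ V=22.3479 exercise | (k=4,j=2): S=69.6500, K−S=7.3400, hold=6.9669 ⇒ V=7.3400 exercise | (k=4,j=3): S=88.7800, K−S=0.0000, hold=0.0000 ⇒ V=0.0000 continue | (k=4,j=4): S=113.1641, K−S=0.0000, hold=0.0000 ⇒ V=0.0000 continue  boundary S*=69.6500
step 3: (k=3,j=0): S=48.3983, K−S=28.5917, hold=27.3490 ⇒ V=28.5917 exercise | (k=3,j=1): S=61.6913, K−S=15.2987, hold=14.0560 ⇒ V=15.2987 exercise | (k=3,j=2): S=78.6354, K−S=0.0000, hold=3.3426 ⇒ V=3.3426 continue | (k=3,j=3): S=100.2333, K−S=0.0000, hold=0.0000 ⇒ V=0.0000 continue  boundary S*=61.6913
step 2: (k=2,j=0): S=54.6421, K−S=22.3479, hold=21.1053 ⇒ V=22.3479 exercise | (k=2,j=1): S=69.6500, K−S=7.3400, hold=8.7333 ⇒ V=8.7333 continue | (k=2,j=2): S=88.7800, K−S=0.0000, hold=1.5222 ⇒ V=1.5222 continue  boundary S*=54.6421
step 1: (k=1,j=0): S=61.6913, K−S=15.2987, hold=14.7923 ⇒ V=15.2987 exercise | (k=1,j=1): S=78.6354, K−S=0.0000, hold=4.7815 ⇒ V=4.7815 continue  boundary S*=61.6913
step 0: (k=0,j=0): S=69.6500, K−S=7.3400, hold=9.4938 ⇒ V=9.4938 continue  boundary S*=-

price = 9.4938
boundary = - 61.6913 54.6421 61.6913 69.6500
tree:
9.4938
15.2987 4.7815
22.3479 8.7333 1.5222
28.5917 15.2987 3.3426 0.0000
34.1220 22.3479 7.3400 0.0000 0.0000
39.0203 28.5917 15.2987 0.0000 0.0000 0.0000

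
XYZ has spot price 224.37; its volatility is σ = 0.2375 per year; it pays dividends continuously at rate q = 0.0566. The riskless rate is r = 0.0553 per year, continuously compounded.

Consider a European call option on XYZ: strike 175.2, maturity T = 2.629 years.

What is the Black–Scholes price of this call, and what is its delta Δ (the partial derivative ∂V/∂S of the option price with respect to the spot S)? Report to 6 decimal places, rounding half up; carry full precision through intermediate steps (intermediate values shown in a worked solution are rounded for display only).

price = 52.272133
Δ = 0.685608

σ√T = 0.2375·√2.629 = 0.385087
d₁ = (ln(S/K) + (r−q+σ²/2)T) / (σ√T) = (ln(224.37/175.2) + (0.0553−0.0566+0.2375²/2)·2.629) / 0.385087 = (0.247368 + 0.070728) / 0.385087 = 0.826038
d₂ = d₁ − σ√T = 0.826038 − 0.385087 = 0.440951
e^{−rT} = 0.864690
e^{−qT} = 0.861740
N(d₁) = 0.795609,  N(d₂) = 0.670376
Call price V = S·e^{−qT}·N(d₁) − K·e^{−rT}·N(d₂) = 153.829892 − 101.557759 = 52.272133
Δ = e^{−qT}·N(d₁) = 0.685608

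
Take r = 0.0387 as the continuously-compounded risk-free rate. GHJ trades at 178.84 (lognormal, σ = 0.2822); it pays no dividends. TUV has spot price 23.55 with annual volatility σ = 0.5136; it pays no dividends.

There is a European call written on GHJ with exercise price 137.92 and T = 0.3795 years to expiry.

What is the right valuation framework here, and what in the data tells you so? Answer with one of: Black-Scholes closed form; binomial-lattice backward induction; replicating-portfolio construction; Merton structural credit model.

framework: Black-Scholes closed form

Key observation: the instrument is a plain European call (strike 137.92) on a lognormal asset; the exact continuous-time formula applies directly.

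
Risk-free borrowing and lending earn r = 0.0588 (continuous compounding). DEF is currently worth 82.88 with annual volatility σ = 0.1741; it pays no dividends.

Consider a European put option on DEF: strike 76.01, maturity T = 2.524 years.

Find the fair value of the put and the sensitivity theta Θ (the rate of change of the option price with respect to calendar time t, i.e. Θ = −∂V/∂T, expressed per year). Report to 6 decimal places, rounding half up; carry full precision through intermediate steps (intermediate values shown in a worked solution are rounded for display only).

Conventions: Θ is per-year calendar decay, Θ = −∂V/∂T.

σ√T = 0.1741·√2.524 = 0.276594
d₁ = (ln(S/K) + (r+σ²/2)T) / (σ√T) = (ln(82.88/76.01) + (0.0588+0.1741²/2)·2.524) / 0.276594 = (0.086529 + 0.186663) / 0.276594 = 0.987700
d₂ = d₁ − σ√T = 0.987700 − 0.276594 = 0.711105
e^{−rT} = 0.862077
N(−d₁) = 0.161650,  N(−d₂) = 0.238509
Put price V = K·e^{−rT}·N(−d₂) − S·N(−d₁) = 15.628674 − 13.397537 = 2.231137
φ(d₁) = (1/√(2π))·e^{−d₁²/2} = 0.244947
Θ = −S·φ(d₁)·σ/(2√T) + r·K·e^{−rT}·N(−d₂) = −1.112361 + 0.918966 = -0.193395

price = 2.231137
Θ = -0.193395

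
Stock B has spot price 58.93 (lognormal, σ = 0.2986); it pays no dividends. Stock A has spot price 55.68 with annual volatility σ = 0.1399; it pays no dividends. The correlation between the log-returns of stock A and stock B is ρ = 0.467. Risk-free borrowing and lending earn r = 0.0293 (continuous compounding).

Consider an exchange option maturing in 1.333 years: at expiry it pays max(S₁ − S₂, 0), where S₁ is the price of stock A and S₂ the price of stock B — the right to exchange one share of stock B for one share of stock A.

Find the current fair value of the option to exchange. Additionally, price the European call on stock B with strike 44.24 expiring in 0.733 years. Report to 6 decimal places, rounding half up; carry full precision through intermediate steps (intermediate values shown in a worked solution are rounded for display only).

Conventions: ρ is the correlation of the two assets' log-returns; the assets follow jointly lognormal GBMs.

exchange price = 5.436263
price(stock B call K=44.24) = 16.342348

σ_eff = √(σ₁² + σ₂² − 2ρσ₁σ₂) = √(0.1399² + 0.2986² − 2·0.467·0.1399·0.2986) = 0.264040
d₁ = (ln(S₁/S₂) + (q₂ − q₁ + σ_eff²/2)T) / (σ_eff√T) = (ln(55.68/58.93) + (0.0 − 0.0 + 0.034858)·1.333) / 0.304849 = -0.033666
d₂ = d₁ − σ_eff√T = -0.033666 − 0.304849 = -0.338514
N(d₁) = 0.486572,  N(d₂) = 0.367488
V = S₁·e^{−q₁T}·N(d₁) − S₂·e^{−q₂T}·N(d₂) = 27.092321 − 21.656057 = 5.436263
[vanilla: stock B call K=44.24]
σ√T = 0.2986·√0.733 = 0.255648
d₁ = (ln(S/K) + (r+σ²/2)T) / (σ√T) = (ln(58.93/44.24) + (0.0293+0.2986²/2)·0.733) / 0.255648 = (0.286721 + 0.054155) / 0.255648 = 1.333381
d₂ = d₁ − σ√T = 1.333381 − 0.255648 = 1.077733
e^{−rT} = 0.978752
N(d₁) = 0.908797,  N(d₂) = 0.859424
price = S·N(d₁) − K·e^{−rT}·N(d₂) = 53.555383 − 37.213036 = 16.342348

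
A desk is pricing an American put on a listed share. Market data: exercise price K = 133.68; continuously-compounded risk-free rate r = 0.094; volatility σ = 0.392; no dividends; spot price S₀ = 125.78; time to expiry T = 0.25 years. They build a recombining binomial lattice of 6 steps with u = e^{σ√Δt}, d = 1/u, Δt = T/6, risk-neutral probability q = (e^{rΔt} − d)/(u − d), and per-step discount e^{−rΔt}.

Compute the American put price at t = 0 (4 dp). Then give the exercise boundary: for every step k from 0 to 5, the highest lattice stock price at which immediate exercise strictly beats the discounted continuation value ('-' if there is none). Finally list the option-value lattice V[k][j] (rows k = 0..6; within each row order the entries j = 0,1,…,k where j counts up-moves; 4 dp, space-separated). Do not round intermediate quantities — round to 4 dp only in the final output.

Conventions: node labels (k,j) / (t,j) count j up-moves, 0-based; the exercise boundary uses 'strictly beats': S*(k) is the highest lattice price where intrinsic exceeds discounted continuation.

params: Δt=0.04167 u=1.08331 d=0.92310 q=0.50450 e^(-rΔt)=0.99609
t_6 payoffs: 55.8572 42.3511 26.5009 7.9000 0.0000 0.0000 0.0000
t_5: node(5,0) S=84.3058 payoff=49.3742 vs cont=48.8516 → 49.3742 [stop]  node(5,1) S=98.9371 payoff=34.7429 vs cont=34.2203 → 34.7429 [stop]  node(5,2) S=116.1076 payoff=17.5724 vs cont=17.0498 → 17.5724 [stop]  node(5,3) S=136.2581 payoff=0.0000 vs cont=3.8991 → 3.8991 [wait]  node(5,4) S=159.9057 payoff=0.0000 vs cont=0.0000 → 0.0000 [wait]  node(5,5) S=187.6573 payoff=0.0000 vs cont=0.0000 → 0.0000 [wait]  ⇒ S*(5)=116.1076
t_4: node(4,0) S=91.3289 payoff=42.3511 vs cont=41.8285 → 42.3511 [stop]  node(4,1) S=107.1791 payoff=26.5009 vs cont=25.9784 → 26.5009 [stop]  node(4,2) S=125.7800 payoff=7.9000 vs cont=10.6325 → 10.6325 [wait]  node(4,3) S=147.6091 payoff=0.0000 vs cont=1.9245 → 1.9245 [wait]  node(4,4) S=173.2267 payoff=0.0000 vs cont=0.0000 → 0.0000 [wait]  ⇒ S*(4)=107.1791
t_3: node(3,0) S=98.9371 payoff=34.7429 vs cont=34.2203 → 34.7429 [stop]  node(3,1) S=116.1076 payoff=17.5724 vs cont=18.4229 → 18.4229 [wait]  node(3,2) S=136.2581 payoff=0.0000 vs cont=6.2149 → 6.2149 [wait]  node(3,3) S=159.9057 payoff=0.0000 vs cont=0.9498 → 0.9498 [wait]  ⇒ S*(3)=98.9371
t_2: node(2,0) S=107.1791 payoff=26.5009 vs cont=26.4058 → 26.5009 [stop]  node(2,1) S=125.7800 payoff=7.9000 vs cont=12.2160 → 12.2160 [wait]  node(2,2) S=147.6091 payoff=0.0000 vs cont=3.5447 → 3.5447 [wait]  ⇒ S*(2)=107.1791
t_1: node(1,0) S=116.1076 payoff=17.5724 vs cont=19.2187 → 19.2187 [wait]  node(1,1) S=136.2581 payoff=0.0000 vs cont=7.8107 → 7.8107 [wait]  ⇒ S*(1)=-
t_0: node(0,0) S=125.7800 payoff=7.9000 vs cont=13.4107 → 13.4107 [wait]  ⇒ S*(0)=-

price = 13.4107
boundary = - - 107.1791 98.9371 107.1791 116.1076
tree:
13.4107
19.2187 7.8107
26.5009 12.2160 3.5447
34.7429 18.4229 6.2149 0.9498
42.3511 26.5009 10.6325 1.9245 0.0000
49.3742 34.7429 17.5724 3.8991 0.0000 0.0000
55.8572 42.3511 26.5009 7.9000 0.0000 0.0000 0.0000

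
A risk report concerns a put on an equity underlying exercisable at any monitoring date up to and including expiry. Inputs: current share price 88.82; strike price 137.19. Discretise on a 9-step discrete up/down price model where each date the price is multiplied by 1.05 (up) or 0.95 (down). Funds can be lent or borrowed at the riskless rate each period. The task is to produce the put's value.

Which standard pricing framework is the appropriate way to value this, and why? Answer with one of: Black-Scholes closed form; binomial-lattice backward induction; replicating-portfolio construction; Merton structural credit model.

framework: binomial-lattice backward induction

Key observation: the defining feature is the embedded early-exercise option across 9 discrete dates on the spot-88.82 tree; pricing the strike-137.19 put means working backward with an exercise test at every node.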